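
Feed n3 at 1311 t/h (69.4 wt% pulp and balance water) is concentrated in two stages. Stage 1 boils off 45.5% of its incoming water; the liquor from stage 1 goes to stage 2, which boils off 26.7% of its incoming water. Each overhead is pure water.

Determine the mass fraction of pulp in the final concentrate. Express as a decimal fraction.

water in feed = 1311×0.306 = 401.17 t/h.
After stage 1: water left = (1−0.455)×401.17 = 218.64; stream total = 1128.5 t/h.
After stage 2: water left = (1−0.267)×218.64 = 160.26; final concentrate = 1070.1 t/h.
pulp fraction = 909.83/1070.1 = 0.8502.

0.8502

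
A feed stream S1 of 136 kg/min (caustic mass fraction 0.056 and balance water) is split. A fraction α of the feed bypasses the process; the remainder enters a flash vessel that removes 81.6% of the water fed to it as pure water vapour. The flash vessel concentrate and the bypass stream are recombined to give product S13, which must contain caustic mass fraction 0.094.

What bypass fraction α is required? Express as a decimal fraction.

All 136×0.056 = 7.616 kg/min of caustic reaches S13, so S13 = 7.616/0.094 = 81.021 kg/min and vapour = 54.979 kg/min.
The evaporator receives (1−α)·136 of feed at 0.944 water and removes 0.816 of that water:
0.816×0.944×(1−α)×136 = 54.979
(1−α) = 54.979/104.76 = 0.5248;  α = 0.4752.

0.475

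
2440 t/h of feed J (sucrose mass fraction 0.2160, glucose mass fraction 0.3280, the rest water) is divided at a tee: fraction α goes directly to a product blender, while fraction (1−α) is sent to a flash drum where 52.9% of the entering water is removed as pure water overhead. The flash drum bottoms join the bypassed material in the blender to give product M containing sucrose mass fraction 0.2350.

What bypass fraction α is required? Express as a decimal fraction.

All 2440×0.216 = 527.04 t/h of sucrose reaches M, so M = 527.04/0.235 = 2242.7 t/h and vapour = 197.28 t/h.
The evaporator receives (1−α)·2440 of feed at 0.456 water and removes 0.529 of that water:
0.529×0.456×(1−α)×2440 = 197.28
(1−α) = 197.28/588.59 = 0.3352;  α = 0.6648.

0.665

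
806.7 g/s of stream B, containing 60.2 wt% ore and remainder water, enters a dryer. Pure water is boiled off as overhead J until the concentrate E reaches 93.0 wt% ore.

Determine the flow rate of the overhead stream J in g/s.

284.5 g/s

ore is conserved: 806.7×0.602 = 485.63 g/s all reports to the concentrate.
Concentrate = 485.63/(target fraction) = 522.19 g/s.
Overhead = 806.7 − 522.19 = 284.51 g/s.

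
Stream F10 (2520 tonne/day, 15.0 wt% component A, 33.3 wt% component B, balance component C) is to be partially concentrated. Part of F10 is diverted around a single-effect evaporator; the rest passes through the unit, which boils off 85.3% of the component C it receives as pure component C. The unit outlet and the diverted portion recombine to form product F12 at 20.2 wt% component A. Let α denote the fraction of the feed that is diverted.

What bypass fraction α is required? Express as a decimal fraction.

All 2520×0.150 = 378 tonne/day of component A reaches F12, so F12 = 378/0.202 = 1871.3 tonne/day and vapour = 648.71 tonne/day.
The evaporator receives (1−α)·2520 of feed at 0.517 component C and removes 0.853 of that component C:
0.853×0.517×(1−α)×2520 = 648.71
(1−α) = 648.71/1111.3 = 0.5837;  α = 0.4163.

0.416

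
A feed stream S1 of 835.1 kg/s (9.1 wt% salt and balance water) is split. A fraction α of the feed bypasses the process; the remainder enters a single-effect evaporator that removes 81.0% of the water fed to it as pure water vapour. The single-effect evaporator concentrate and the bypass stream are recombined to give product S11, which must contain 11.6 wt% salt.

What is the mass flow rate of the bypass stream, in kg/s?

All 835.1×0.091 = 75.994 kg/s of salt reaches S11, so S11 = 75.994/0.116 = 655.12 kg/s and vapour = 179.98 kg/s.
The evaporator receives (1−α)·835.1 of feed at 0.909 water and removes 0.810 of that water:
0.810×0.909×(1−α)×835.1 = 179.98
(1−α) = 179.98/614.88 = 0.2927;  α = 0.7073.
Bypass flow = 0.7073×835.1 = 590.66 kg/s.

590.7 kg/s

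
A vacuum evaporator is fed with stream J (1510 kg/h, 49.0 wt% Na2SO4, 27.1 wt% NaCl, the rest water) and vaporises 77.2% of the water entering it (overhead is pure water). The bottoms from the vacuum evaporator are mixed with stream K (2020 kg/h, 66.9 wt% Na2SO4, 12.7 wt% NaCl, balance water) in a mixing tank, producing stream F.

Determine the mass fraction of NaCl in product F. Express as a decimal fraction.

0.205

Vapour removed = 0.772×0.239×1510 = 278.61 kg/h; concentrate = 1231.4 kg/h.
NaCl reaching the mixer = 409.21 (from concentrate) + 2020×0.127 = 665.75 kg/h.
Product flow = 1231.4 + 2020 = 3251.4 kg/h; NaCl fraction = 0.205.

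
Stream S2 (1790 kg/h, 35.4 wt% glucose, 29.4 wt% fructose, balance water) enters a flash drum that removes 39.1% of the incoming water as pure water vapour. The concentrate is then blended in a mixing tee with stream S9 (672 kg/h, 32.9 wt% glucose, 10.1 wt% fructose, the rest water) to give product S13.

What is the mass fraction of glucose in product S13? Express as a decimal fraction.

Vapour removed = 0.391×0.352×1790 = 246.36 kg/h; concentrate = 1543.6 kg/h.
glucose reaching the mixer = 633.66 (from concentrate) + 672×0.329 = 854.75 kg/h.
Product flow = 1543.6 + 672 = 2215.6 kg/h; glucose fraction = 0.386.

0.386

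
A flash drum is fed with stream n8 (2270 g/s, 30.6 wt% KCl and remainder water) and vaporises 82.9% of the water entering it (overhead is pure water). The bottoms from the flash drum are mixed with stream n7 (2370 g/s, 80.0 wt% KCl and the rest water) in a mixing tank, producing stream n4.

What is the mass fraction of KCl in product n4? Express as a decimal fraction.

Vapour removed = 0.829×0.694×2270 = 1306 g/s; concentrate = 964.01 g/s.
KCl reaching the mixer = 694.62 (from concentrate) + 2370×0.800 = 2590.6 g/s.
Product flow = 964.01 + 2370 = 3334 g/s; KCl fraction = 0.777.

0.777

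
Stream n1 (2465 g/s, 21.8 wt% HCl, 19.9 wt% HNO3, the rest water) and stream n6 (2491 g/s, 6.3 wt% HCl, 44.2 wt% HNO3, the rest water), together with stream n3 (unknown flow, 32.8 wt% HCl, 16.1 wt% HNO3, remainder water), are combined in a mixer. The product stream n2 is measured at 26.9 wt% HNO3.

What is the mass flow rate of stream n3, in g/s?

Let n3 be the unknown flow. Total out = 4956 + n3.
HNO3 balance: 1591.6 + 0.161·n3 = 0.269·(4956 + n3)
(0.161 − 0.269)·n3 = 0.269×4956 − 1591.6 = -258.39
n3 = -258.39 / -0.108 = 2392.5 g/s

2393 g/s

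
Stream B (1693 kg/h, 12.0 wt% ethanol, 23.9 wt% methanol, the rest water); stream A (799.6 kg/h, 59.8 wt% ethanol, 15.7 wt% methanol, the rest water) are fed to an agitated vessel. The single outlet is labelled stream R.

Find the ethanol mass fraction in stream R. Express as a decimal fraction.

0.273

Total flow out = 1693 + 799.6 = 2492.6 kg/h.
ethanol in = 1693×0.120 + 799.6×0.598 = 681.32 kg/h.
ethanol mass fraction in R = 681.32/2492.6 = 0.273.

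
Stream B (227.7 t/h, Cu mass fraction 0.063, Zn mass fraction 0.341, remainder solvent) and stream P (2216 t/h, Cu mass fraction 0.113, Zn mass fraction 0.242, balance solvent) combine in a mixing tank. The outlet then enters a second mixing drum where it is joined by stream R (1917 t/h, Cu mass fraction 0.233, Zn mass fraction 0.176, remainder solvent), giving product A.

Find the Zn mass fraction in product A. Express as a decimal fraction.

0.218

Overall, product flow = 4360.7 t/h.
Zn in = 227.7×0.341 + 2216×0.242 + 1917×0.176 = 951.31 t/h.
Zn fraction in A = 0.218.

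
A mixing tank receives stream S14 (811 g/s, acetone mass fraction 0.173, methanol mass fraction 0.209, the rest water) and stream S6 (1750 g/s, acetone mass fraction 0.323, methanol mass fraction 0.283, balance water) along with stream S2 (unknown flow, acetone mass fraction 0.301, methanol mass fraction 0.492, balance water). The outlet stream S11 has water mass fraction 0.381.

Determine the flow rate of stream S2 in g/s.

1235 g/s

Let S2 be the unknown flow. Total out = 2561 + S2.
water balance: 1190.7 + 0.207·S2 = 0.381·(2561 + S2)
(0.207 − 0.381)·S2 = 0.381×2561 − 1190.7 = -214.96
S2 = -214.96 / -0.174 = 1235.4 g/s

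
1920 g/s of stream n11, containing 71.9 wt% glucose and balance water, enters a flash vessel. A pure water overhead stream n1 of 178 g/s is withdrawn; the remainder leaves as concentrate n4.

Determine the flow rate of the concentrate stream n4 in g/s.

1742 g/s

Concentrate = 1920 − 178 = 1742 g/s.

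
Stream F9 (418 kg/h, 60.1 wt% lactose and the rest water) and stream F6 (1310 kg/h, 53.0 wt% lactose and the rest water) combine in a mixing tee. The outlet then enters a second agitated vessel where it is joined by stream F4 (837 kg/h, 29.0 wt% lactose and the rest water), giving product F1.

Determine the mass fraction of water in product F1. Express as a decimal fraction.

Overall, product flow = 2565 kg/h.
water in = 418×0.399 + 1310×0.470 + 837×0.710 = 1376.8 kg/h.
water fraction in F1 = 0.537.

0.537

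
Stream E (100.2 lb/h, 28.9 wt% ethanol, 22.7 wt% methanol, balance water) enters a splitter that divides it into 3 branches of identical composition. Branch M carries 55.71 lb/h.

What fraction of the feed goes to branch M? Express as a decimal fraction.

Fraction to M = 55.71/100.2 = 0.5560.

0.556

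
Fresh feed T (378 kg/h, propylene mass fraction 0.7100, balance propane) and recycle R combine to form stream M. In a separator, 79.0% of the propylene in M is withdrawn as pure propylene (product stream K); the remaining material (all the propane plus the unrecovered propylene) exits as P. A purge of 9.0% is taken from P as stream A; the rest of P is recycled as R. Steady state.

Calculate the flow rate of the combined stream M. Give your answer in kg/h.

1550 kg/h

propane enters only via T and leaves only via the purge: 378×0.290 = 0.090×(propane in P), and the separator passes all propane, so propane in M = propane in P = 1218 kg/h.
propylene in M: m_A = 378×0.710 + (1−0.090)·(1−0.790)·m_A, so m_A = 268.38/0.8089 = 331.78 kg/h.
M = 331.78 + 1218 = 1549.8 kg/h.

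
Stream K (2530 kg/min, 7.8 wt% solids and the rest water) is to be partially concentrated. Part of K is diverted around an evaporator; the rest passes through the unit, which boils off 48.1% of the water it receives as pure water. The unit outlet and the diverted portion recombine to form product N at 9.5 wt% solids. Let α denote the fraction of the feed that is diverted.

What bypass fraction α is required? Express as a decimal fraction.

0.596

All 2530×0.078 = 197.34 kg/min of solids reaches N, so N = 197.34/0.095 = 2077.3 kg/min and vapour = 452.74 kg/min.
The evaporator receives (1−α)·2530 of feed at 0.922 water and removes 0.481 of that water:
0.481×0.922×(1−α)×2530 = 452.74
(1−α) = 452.74/1122 = 0.4035;  α = 0.5965.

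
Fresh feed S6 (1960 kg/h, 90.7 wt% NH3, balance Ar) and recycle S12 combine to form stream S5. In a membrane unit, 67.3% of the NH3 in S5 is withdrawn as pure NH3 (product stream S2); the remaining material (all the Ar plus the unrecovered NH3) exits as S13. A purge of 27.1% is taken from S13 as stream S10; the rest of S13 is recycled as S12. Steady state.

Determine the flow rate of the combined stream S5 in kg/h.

3007 kg/h

Ar enters only via S6 and leaves only via the purge: 1960×0.093 = 0.271×(Ar in S13), and the membrane unit passes all Ar, so Ar in S5 = Ar in S13 = 672.62 kg/h.
NH3 in S5: m_A = 1960×0.907 + (1−0.271)·(1−0.673)·m_A, so m_A = 1777.7/0.7616 = 2334.1 kg/h.
S5 = 2334.1 + 672.62 = 3006.8 kg/h.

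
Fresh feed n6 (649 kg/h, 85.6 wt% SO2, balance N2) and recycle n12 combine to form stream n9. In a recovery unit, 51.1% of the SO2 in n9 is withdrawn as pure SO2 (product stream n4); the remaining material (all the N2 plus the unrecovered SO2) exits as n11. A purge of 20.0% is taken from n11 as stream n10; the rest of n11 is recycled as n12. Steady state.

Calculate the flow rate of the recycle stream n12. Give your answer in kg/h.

730.8 kg/h

N2 enters only via n6 and leaves only via the purge: 649×0.144 = 0.200×(N2 in n11), and the recovery unit passes all N2, so N2 in n9 = N2 in n11 = 467.28 kg/h.
SO2 in n9: m_A = 649×0.856 + (1−0.200)·(1−0.511)·m_A, so m_A = 555.54/0.6088 = 912.52 kg/h.
n11 = (1−0.511)×912.52 + 467.28 = 913.5 kg/h.
Recycle n12 = (1−0.200)×913.5 = 730.8 kg/h.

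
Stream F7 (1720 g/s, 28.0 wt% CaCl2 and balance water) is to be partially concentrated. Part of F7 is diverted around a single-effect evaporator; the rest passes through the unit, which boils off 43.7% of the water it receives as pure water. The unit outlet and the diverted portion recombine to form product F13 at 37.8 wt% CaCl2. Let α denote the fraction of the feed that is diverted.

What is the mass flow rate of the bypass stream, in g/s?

302.7 g/s

All 1720×0.280 = 481.6 g/s of CaCl2 reaches F13, so F13 = 481.6/0.378 = 1274.1 g/s and vapour = 445.93 g/s.
The evaporator receives (1−α)·1720 of feed at 0.720 water and removes 0.437 of that water:
0.437×0.720×(1−α)×1720 = 445.93
(1−α) = 445.93/541.18 = 0.8240;  α = 0.1760.
Bypass flow = 0.1760×1720 = 302.74 g/s.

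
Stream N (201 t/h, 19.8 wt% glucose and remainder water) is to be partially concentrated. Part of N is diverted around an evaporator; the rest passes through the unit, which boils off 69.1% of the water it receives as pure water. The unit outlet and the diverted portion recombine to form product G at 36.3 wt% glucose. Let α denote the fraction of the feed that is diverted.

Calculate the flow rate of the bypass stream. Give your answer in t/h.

36.14 t/h

All 201×0.198 = 39.798 t/h of glucose reaches G, so G = 39.798/0.363 = 109.64 t/h and vapour = 91.364 t/h.
The evaporator receives (1−α)·201 of feed at 0.802 water and removes 0.691 of that water:
0.691×0.802×(1−α)×201 = 91.364
(1−α) = 91.364/111.39 = 0.8202;  α = 0.1798.
Bypass flow = 0.1798×201 = 36.138 t/h.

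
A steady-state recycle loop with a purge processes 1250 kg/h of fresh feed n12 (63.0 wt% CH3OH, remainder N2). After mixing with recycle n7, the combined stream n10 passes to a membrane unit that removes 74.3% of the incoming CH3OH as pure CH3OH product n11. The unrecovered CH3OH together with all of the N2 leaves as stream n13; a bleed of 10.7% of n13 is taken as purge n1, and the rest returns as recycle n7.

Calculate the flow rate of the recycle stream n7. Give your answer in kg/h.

N2 enters only via n12 and leaves only via the purge: 1250×0.370 = 0.107×(N2 in n13), and the membrane unit passes all N2, so N2 in n10 = N2 in n13 = 4322.4 kg/h.
CH3OH in n10: m_A = 1250×0.630 + (1−0.107)·(1−0.743)·m_A, so m_A = 787.5/0.7705 = 1022.1 kg/h.
n13 = (1−0.743)×1022.1 + 4322.4 = 4585.1 kg/h.
Recycle n7 = (1−0.107)×4585.1 = 4094.5 kg/h.

4094 kg/h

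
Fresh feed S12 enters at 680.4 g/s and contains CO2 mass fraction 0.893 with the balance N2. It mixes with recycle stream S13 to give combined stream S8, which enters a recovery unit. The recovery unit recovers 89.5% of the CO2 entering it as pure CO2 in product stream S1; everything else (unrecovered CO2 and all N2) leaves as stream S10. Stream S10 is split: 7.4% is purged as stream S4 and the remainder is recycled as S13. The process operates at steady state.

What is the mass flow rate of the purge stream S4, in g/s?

N2 enters only via S12 and leaves only via the purge: 680.4×0.107 = 0.074×(N2 in S10), and the recovery unit passes all N2, so N2 in S8 = N2 in S10 = 983.82 g/s.
CO2 in S8: m_A = 680.4×0.893 + (1−0.074)·(1−0.895)·m_A, so m_A = 607.6/0.9028 = 673.04 g/s.
S10 = (1−0.895)×673.04 + 983.82 = 1054.5 g/s.
Purge S4 = 0.074×1054.5 = 78.032 g/s.

78.03 g/s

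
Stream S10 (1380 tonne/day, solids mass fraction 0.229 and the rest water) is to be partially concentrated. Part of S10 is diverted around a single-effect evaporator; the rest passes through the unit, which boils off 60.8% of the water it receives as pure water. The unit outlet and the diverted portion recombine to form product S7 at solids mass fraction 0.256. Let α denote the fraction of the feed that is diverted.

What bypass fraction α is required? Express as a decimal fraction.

0.775

All 1380×0.229 = 316.02 tonne/day of solids reaches S7, so S7 = 316.02/0.256 = 1234.5 tonne/day and vapour = 145.55 tonne/day.
The evaporator receives (1−α)·1380 of feed at 0.771 water and removes 0.608 of that water:
0.608×0.771×(1−α)×1380 = 145.55
(1−α) = 145.55/646.9 = 0.2250;  α = 0.7750.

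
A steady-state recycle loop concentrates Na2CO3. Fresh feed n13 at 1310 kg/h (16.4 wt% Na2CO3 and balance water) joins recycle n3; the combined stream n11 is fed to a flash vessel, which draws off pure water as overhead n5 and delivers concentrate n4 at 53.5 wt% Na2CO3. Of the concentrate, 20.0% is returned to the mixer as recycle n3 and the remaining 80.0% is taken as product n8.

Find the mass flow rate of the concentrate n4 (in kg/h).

502 kg/h

Overall Na2CO3 balance (none leaves overhead): Na2CO3 in fresh feed = Na2CO3 in product, i.e. 1310×0.164 = (1−0.200)·n4·0.535.
n4 = 214.84/(0.535×0.800) = 501.96 kg/h.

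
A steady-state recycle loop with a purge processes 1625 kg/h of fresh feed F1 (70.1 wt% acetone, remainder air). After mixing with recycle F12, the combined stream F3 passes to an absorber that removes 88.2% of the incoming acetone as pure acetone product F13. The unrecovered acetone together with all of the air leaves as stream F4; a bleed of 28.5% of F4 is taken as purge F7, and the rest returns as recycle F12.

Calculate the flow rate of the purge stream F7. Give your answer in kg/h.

527.7 kg/h

air enters only via F1 and leaves only via the purge: 1625×0.299 = 0.285×(air in F4), and the absorber passes all air, so air in F3 = air in F4 = 1704.8 kg/h.
acetone in F3: m_A = 1625×0.701 + (1−0.285)·(1−0.882)·m_A, so m_A = 1139.1/0.9156 = 1244.1 kg/h.
F4 = (1−0.882)×1244.1 + 1704.8 = 1851.6 kg/h.
Purge F7 = 0.285×1851.6 = 527.71 kg/h.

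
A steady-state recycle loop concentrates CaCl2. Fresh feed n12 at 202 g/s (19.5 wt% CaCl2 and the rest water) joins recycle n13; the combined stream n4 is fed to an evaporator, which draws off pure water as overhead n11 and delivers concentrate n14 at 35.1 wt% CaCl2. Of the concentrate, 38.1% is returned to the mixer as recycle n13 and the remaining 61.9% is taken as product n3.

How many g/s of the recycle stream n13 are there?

69.07 g/s

Overall CaCl2 balance (none leaves overhead): CaCl2 in fresh feed = CaCl2 in product, i.e. 202×0.195 = (1−0.381)·n14·0.351.
n14 = 39.39/(0.351×0.619) = 181.3 g/s.
Recycle n13 = 0.381×181.3 = 69.074 g/s.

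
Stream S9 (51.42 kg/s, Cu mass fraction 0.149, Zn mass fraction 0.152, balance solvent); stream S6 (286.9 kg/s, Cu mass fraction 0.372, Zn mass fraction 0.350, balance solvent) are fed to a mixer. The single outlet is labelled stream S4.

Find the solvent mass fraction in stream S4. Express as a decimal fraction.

Total flow out = 51.42 + 286.9 = 338.32 kg/s.
solvent in = 51.42×0.699 + 286.9×0.278 = 115.7 kg/s.
solvent mass fraction in S4 = 115.7/338.32 = 0.342.

0.342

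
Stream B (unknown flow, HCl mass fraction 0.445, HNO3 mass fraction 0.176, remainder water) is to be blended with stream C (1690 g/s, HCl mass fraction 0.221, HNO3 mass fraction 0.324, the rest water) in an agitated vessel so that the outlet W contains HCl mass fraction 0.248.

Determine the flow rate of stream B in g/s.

231.6 g/s

Let B be the unknown flow. Total out = 1690 + B.
HCl balance: 373.49 + 0.445·B = 0.248·(1690 + B)
(0.445 − 0.248)·B = 0.248×1690 − 373.49 = 45.63
B = 45.63 / 0.197 = 231.62 g/s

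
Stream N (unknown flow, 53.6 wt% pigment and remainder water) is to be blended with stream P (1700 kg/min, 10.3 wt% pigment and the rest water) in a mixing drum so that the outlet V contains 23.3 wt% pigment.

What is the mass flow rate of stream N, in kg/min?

729.4 kg/min

Let N be the unknown flow. Total out = 1700 + N.
pigment balance: 175.1 + 0.536·N = 0.233·(1700 + N)
(0.536 − 0.233)·N = 0.233×1700 − 175.1 = 221
N = 221 / 0.303 = 729.37 kg/min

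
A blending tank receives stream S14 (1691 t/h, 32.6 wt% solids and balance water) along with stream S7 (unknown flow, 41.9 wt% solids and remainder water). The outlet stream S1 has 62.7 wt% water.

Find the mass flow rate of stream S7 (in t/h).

1728 t/h

Let S7 be the unknown flow. Total out = 1691 + S7.
water balance: 1139.7 + 0.581·S7 = 0.627·(1691 + S7)
(0.581 − 0.627)·S7 = 0.627×1691 − 1139.7 = -79.477
S7 = -79.477 / -0.046 = 1727.8 t/h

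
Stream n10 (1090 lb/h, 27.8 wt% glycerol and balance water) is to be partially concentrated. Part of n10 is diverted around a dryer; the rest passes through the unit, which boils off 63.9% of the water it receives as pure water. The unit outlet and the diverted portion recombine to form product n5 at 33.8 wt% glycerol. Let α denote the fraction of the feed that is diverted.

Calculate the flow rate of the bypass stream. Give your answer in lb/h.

All 1090×0.278 = 303.02 lb/h of glycerol reaches n5, so n5 = 303.02/0.338 = 896.51 lb/h and vapour = 193.49 lb/h.
The evaporator receives (1−α)·1090 of feed at 0.722 water and removes 0.639 of that water:
0.639×0.722×(1−α)×1090 = 193.49
(1−α) = 193.49/502.88 = 0.3848;  α = 0.6152.
Bypass flow = 0.6152×1090 = 670.61 lb/h.

670.6 lb/h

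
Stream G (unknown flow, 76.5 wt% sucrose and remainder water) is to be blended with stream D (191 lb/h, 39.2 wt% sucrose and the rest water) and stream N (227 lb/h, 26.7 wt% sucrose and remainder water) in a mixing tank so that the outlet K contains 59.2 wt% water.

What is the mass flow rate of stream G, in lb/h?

Let G be the unknown flow. Total out = 418 + G.
water balance: 282.52 + 0.235·G = 0.592·(418 + G)
(0.235 − 0.592)·G = 0.592×418 − 282.52 = -35.063
G = -35.063 / -0.357 = 98.216 lb/h

98.22 lb/h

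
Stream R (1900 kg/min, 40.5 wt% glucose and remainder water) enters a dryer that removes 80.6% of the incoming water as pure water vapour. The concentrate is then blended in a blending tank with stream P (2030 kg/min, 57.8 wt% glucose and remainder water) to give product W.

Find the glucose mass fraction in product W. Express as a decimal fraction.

Vapour removed = 0.806×0.595×1900 = 911.18 kg/min; concentrate = 988.82 kg/min.
glucose reaching the mixer = 769.5 (from concentrate) + 2030×0.578 = 1942.8 kg/min.
Product flow = 988.82 + 2030 = 3018.8 kg/min; glucose fraction = 0.644.

0.644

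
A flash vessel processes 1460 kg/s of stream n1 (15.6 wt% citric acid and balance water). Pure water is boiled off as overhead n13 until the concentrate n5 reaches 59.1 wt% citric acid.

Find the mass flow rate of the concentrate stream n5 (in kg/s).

citric acid is conserved: 1460×0.156 = 227.76 kg/s all reports to the concentrate.
Concentrate = 227.76/(target fraction) = 385.38 kg/s.

385.4 kg/s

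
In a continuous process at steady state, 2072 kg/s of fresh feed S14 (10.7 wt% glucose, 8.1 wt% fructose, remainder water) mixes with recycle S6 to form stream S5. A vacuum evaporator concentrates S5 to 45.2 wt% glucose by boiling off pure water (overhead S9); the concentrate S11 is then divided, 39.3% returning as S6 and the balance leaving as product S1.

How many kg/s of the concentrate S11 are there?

Overall glucose balance (none leaves overhead): glucose in fresh feed = glucose in product, i.e. 2072×0.107 = (1−0.393)·S11·0.452.
S11 = 221.7/(0.452×0.607) = 808.07 kg/s.

808.1 kg/s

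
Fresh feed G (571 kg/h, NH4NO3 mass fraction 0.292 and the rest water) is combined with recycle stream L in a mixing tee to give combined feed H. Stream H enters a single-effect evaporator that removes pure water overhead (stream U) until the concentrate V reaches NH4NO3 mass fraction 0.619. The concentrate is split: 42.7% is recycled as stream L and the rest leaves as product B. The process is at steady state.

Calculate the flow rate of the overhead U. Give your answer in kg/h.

Overall NH4NO3 balance (none leaves overhead): NH4NO3 in fresh feed = NH4NO3 in product, i.e. 571×0.292 = (1−0.427)·V·0.619.
V = 166.73/(0.619×0.573) = 470.08 kg/h.
Recycle L = 0.427×470.08 = 200.73 kg/h.
Combined feed H = 571 + 200.73 = 771.73 kg/h.
Overhead U = H − V = 771.73 − 470.08 = 301.64 kg/h.

301.6 kg/h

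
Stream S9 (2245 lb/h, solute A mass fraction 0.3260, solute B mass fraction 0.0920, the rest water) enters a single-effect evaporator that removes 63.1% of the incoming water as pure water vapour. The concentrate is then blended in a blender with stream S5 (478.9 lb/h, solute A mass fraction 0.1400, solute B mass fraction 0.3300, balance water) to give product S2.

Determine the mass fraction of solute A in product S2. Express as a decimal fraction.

Vapour removed = 0.631×0.582×2245 = 824.46 lb/h; concentrate = 1420.5 lb/h.
solute A reaching the mixer = 731.87 (from concentrate) + 478.9×0.140 = 798.92 lb/h.
Product flow = 1420.5 + 478.9 = 1899.4 lb/h; solute A fraction = 0.4206.

0.4206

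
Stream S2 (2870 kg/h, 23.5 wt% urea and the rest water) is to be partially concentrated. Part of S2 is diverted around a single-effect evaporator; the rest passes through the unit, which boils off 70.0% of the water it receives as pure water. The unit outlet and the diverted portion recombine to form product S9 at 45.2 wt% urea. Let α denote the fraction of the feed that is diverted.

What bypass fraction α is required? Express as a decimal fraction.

0.103

All 2870×0.235 = 674.45 kg/h of urea reaches S9, so S9 = 674.45/0.452 = 1492.1 kg/h and vapour = 1377.9 kg/h.
The evaporator receives (1−α)·2870 of feed at 0.765 water and removes 0.700 of that water:
0.700×0.765×(1−α)×2870 = 1377.9
(1−α) = 1377.9/1536.9 = 0.8965;  α = 0.1035.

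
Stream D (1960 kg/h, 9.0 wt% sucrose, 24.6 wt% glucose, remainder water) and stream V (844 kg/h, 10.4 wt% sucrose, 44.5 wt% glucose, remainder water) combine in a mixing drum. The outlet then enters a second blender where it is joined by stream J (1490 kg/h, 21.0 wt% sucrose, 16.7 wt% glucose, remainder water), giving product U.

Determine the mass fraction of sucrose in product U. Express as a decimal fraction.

0.1344

Overall, product flow = 4294 kg/h.
sucrose in = 1960×0.090 + 844×0.104 + 1490×0.210 = 577.08 kg/h.
sucrose fraction in U = 0.1344.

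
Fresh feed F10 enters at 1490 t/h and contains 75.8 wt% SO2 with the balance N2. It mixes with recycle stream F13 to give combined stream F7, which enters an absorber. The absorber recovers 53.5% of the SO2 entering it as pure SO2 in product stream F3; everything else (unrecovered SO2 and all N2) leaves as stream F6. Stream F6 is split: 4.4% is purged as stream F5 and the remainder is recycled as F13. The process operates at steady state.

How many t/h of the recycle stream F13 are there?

8738 t/h

N2 enters only via F10 and leaves only via the purge: 1490×0.242 = 0.044×(N2 in F6), and the absorber passes all N2, so N2 in F7 = N2 in F6 = 8195 t/h.
SO2 in F7: m_A = 1490×0.758 + (1−0.044)·(1−0.535)·m_A, so m_A = 1129.4/0.5555 = 2033.3 t/h.
F6 = (1−0.535)×2033.3 + 8195 = 9140.5 t/h.
Recycle F13 = (1−0.044)×9140.5 = 8738.3 t/h.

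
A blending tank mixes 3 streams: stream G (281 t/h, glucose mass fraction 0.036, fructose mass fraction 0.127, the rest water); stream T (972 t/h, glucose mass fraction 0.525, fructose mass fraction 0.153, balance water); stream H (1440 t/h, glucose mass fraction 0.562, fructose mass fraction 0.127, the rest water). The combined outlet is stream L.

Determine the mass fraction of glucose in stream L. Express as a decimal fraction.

Total flow out = 281 + 972 + 1440 = 2693 t/h.
glucose in = 281×0.036 + 972×0.525 + 1440×0.562 = 1329.7 t/h.
glucose mass fraction in L = 1329.7/2693 = 0.494.

0.494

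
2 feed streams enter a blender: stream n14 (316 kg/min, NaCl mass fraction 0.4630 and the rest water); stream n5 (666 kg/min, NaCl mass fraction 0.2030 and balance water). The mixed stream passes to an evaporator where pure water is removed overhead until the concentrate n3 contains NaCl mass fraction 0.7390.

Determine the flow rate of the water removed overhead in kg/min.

601.1 kg/min

NaCl entering = 316×0.463 + 666×0.203 = 281.51 kg/min.
All NaCl reports to n3, so n3 = 281.51/0.739 = 380.93 kg/min.
Total feed = 982 kg/min; overhead = 982 − 380.93 = 601.07 kg/min.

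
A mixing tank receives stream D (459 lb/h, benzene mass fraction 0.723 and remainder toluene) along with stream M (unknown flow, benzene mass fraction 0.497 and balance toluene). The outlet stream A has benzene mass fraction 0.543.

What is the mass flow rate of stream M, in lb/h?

1796 lb/h

Let M be the unknown flow. Total out = 459 + M.
benzene balance: 331.86 + 0.497·M = 0.543·(459 + M)
(0.497 − 0.543)·M = 0.543×459 − 331.86 = -82.62
M = -82.62 / -0.046 = 1796.1 lb/h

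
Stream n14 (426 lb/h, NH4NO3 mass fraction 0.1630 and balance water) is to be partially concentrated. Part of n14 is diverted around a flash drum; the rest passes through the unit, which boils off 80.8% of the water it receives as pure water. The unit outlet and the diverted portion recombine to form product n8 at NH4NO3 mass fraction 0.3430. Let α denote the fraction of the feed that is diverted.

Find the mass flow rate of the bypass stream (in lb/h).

95.44 lb/h

All 426×0.163 = 69.438 lb/h of NH4NO3 reaches n8, so n8 = 69.438/0.343 = 202.44 lb/h and vapour = 223.56 lb/h.
The evaporator receives (1−α)·426 of feed at 0.837 water and removes 0.808 of that water:
0.808×0.837×(1−α)×426 = 223.56
(1−α) = 223.56/288.1 = 0.7760;  α = 0.2240.
Bypass flow = 0.2240×426 = 95.439 lb/h.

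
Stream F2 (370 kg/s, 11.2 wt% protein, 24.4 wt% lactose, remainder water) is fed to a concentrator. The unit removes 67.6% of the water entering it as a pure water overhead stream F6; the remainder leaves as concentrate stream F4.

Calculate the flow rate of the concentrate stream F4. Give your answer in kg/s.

water entering = 370×0.644 = 238.28 kg/s; overhead removed = 0.676×238.28 = 161.08 kg/s.
Concentrate = 370 − 161.08 = 208.92 kg/s.

208.9 kg/s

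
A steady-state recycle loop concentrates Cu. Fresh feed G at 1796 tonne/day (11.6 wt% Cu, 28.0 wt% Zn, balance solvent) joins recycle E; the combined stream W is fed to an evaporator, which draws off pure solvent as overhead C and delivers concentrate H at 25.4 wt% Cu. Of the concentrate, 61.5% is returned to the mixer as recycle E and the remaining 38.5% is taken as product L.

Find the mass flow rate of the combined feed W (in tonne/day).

3106 tonne/day

Overall Cu balance (none leaves overhead): Cu in fresh feed = Cu in product, i.e. 1796×0.116 = (1−0.615)·H·0.254.
H = 208.34/(0.254×0.385) = 2130.4 tonne/day.
Recycle E = 0.615×2130.4 = 1310.2 tonne/day.
Combined feed W = 1796 + 1310.2 = 3106.2 tonne/day.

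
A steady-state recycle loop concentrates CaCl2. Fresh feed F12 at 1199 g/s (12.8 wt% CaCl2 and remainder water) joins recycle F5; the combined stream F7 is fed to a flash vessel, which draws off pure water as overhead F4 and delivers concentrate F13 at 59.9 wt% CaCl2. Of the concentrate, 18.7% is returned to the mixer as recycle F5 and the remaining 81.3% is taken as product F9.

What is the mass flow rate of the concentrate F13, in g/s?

Overall CaCl2 balance (none leaves overhead): CaCl2 in fresh feed = CaCl2 in product, i.e. 1199×0.128 = (1−0.187)·F13·0.599.
F13 = 153.47/(0.599×0.813) = 315.15 g/s.

315.1 g/s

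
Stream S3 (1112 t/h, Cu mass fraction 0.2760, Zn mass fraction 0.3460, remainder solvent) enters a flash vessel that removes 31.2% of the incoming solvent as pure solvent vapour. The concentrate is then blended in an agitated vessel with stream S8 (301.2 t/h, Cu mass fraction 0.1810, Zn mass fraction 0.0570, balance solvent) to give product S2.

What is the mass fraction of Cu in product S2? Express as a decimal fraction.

Vapour removed = 0.312×0.378×1112 = 131.14 t/h; concentrate = 980.86 t/h.
Cu reaching the mixer = 306.91 (from concentrate) + 301.2×0.181 = 361.43 t/h.
Product flow = 980.86 + 301.2 = 1282.1 t/h; Cu fraction = 0.2819.

0.2819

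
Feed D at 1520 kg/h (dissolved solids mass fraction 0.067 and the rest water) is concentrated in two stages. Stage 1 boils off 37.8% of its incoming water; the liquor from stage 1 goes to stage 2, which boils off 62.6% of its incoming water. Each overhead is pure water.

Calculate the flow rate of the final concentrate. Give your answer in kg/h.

431.7 kg/h

water in feed = 1520×0.933 = 1418.2 kg/h.
After stage 1: water left = (1−0.378)×1418.2 = 882.1; stream total = 983.94 kg/h.
After stage 2: water left = (1−0.626)×882.1 = 329.9; final concentrate = 431.74 kg/h.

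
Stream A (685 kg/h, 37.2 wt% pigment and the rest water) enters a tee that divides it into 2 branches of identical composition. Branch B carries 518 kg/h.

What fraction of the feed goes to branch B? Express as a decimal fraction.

0.756

Fraction to B = 518/685 = 0.7562.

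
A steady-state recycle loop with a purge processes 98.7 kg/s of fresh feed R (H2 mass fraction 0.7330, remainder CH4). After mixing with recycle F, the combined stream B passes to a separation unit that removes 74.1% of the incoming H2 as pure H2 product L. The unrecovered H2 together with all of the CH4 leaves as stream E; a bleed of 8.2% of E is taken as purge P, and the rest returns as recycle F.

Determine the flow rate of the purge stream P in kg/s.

CH4 enters only via R and leaves only via the purge: 98.7×0.267 = 0.082×(CH4 in E), and the separation unit passes all CH4, so CH4 in B = CH4 in E = 321.38 kg/s.
H2 in B: m_A = 98.7×0.733 + (1−0.082)·(1−0.741)·m_A, so m_A = 72.347/0.7622 = 94.914 kg/s.
E = (1−0.741)×94.914 + 321.38 = 345.96 kg/s.
Purge P = 0.082×345.96 = 28.369 kg/s.

28.37 kg/s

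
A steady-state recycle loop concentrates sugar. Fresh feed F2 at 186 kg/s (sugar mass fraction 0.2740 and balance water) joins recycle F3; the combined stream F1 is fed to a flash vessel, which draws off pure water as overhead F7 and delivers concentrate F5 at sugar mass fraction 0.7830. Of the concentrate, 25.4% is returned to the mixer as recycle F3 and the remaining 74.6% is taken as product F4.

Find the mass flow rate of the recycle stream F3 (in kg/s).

Overall sugar balance (none leaves overhead): sugar in fresh feed = sugar in product, i.e. 186×0.274 = (1−0.254)·F5·0.783.
F5 = 50.964/(0.783×0.746) = 87.249 kg/s.
Recycle F3 = 0.254×87.249 = 22.161 kg/s.

22.16 kg/s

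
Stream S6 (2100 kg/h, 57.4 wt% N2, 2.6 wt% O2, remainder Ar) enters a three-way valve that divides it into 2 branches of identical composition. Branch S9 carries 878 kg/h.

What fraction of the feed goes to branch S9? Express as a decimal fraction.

Fraction to S9 = 878/2100 = 0.4181.

0.418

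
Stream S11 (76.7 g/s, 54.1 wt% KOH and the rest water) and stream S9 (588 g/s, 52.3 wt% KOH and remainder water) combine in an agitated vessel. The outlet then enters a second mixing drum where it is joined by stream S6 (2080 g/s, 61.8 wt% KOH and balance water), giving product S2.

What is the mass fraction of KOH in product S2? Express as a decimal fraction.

0.5955

Overall, product flow = 2744.7 g/s.
KOH in = 76.7×0.541 + 588×0.523 + 2080×0.618 = 1634.5 g/s.
KOH fraction in S2 = 0.5955.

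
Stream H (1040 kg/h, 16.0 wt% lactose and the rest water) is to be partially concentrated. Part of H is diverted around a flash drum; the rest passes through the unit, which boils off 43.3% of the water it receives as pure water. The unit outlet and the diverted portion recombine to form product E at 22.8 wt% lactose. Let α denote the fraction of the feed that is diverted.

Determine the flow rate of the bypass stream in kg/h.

187.2 kg/h

All 1040×0.160 = 166.4 kg/h of lactose reaches E, so E = 166.4/0.228 = 729.82 kg/h and vapour = 310.18 kg/h.
The evaporator receives (1−α)·1040 of feed at 0.840 water and removes 0.433 of that water:
0.433×0.840×(1−α)×1040 = 310.18
(1−α) = 310.18/378.27 = 0.8200;  α = 0.1800.
Bypass flow = 0.1800×1040 = 187.21 kg/h.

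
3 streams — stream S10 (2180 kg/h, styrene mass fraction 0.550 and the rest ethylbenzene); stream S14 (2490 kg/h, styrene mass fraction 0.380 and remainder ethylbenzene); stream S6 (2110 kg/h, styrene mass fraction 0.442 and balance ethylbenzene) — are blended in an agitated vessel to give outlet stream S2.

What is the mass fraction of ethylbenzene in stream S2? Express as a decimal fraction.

0.546

Total flow out = 2180 + 2490 + 2110 = 6780 kg/h.
ethylbenzene in = 2180×0.450 + 2490×0.620 + 2110×0.558 = 3702.2 kg/h.
ethylbenzene mass fraction in S2 = 3702.2/6780 = 0.546.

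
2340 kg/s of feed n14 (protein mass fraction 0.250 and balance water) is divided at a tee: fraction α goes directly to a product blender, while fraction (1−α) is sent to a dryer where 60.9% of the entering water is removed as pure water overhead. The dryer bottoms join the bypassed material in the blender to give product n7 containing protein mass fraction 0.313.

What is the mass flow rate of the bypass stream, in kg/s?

All 2340×0.250 = 585 kg/s of protein reaches n7, so n7 = 585/0.313 = 1869 kg/s and vapour = 470.99 kg/s.
The evaporator receives (1−α)·2340 of feed at 0.750 water and removes 0.609 of that water:
0.609×0.750×(1−α)×2340 = 470.99
(1−α) = 470.99/1068.8 = 0.4407;  α = 0.5593.
Bypass flow = 0.5593×2340 = 1308.8 kg/s.

1309 kg/s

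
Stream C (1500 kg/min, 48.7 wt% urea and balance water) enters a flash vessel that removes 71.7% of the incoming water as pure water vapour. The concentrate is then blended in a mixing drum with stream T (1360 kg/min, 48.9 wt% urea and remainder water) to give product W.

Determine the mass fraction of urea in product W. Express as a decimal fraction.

0.6046

Vapour removed = 0.717×0.513×1500 = 551.73 kg/min; concentrate = 948.27 kg/min.
urea reaching the mixer = 730.5 (from concentrate) + 1360×0.489 = 1395.5 kg/min.
Product flow = 948.27 + 1360 = 2308.3 kg/min; urea fraction = 0.6046.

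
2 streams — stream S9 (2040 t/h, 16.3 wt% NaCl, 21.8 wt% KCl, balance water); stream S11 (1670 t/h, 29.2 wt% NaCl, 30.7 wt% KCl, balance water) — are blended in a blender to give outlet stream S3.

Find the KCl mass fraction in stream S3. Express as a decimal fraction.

0.2581

Total flow out = 2040 + 1670 = 3710 t/h.
KCl in = 2040×0.218 + 1670×0.307 = 957.41 t/h.
KCl mass fraction in S3 = 957.41/3710 = 0.2581.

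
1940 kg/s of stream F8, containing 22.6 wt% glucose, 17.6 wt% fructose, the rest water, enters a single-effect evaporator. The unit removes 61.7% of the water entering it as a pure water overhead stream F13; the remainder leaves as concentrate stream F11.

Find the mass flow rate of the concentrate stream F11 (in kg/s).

water entering = 1940×0.598 = 1160.1 kg/s; overhead removed = 0.617×1160.1 = 715.79 kg/s.
Concentrate = 1940 − 715.79 = 1224.2 kg/s.

1224 kg/s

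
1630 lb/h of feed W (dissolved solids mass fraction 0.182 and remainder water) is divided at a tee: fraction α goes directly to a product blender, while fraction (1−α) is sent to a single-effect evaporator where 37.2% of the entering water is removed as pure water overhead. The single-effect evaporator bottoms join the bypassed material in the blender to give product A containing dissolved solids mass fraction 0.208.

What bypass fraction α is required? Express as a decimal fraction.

0.589

All 1630×0.182 = 296.66 lb/h of dissolved solids reaches A, so A = 296.66/0.208 = 1426.2 lb/h and vapour = 203.75 lb/h.
The evaporator receives (1−α)·1630 of feed at 0.818 water and removes 0.372 of that water:
0.372×0.818×(1−α)×1630 = 203.75
(1−α) = 203.75/496 = 0.4108;  α = 0.5892.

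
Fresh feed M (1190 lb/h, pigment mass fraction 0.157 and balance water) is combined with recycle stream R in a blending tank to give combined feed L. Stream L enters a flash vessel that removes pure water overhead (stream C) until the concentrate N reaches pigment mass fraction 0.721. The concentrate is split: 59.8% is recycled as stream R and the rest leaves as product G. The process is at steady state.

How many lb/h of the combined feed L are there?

1575 lb/h

Overall pigment balance (none leaves overhead): pigment in fresh feed = pigment in product, i.e. 1190×0.157 = (1−0.598)·N·0.721.
N = 186.83/(0.721×0.402) = 644.59 lb/h.
Recycle R = 0.598×644.59 = 385.47 lb/h.
Combined feed L = 1190 + 385.47 = 1575.5 lb/h.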